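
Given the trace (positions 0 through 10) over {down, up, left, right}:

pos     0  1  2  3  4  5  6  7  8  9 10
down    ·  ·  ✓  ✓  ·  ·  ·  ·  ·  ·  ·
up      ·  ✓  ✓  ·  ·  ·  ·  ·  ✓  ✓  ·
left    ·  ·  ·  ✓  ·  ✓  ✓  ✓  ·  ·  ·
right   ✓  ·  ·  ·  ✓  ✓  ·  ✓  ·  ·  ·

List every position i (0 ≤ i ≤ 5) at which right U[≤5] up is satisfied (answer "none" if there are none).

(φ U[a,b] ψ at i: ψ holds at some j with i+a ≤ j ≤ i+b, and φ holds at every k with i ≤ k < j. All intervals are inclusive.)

0, 1, 2

Evaluate at each i in [0,5]:
  i=0: ✓ (rhs at j=1; lhs holds on [0,0])
  i=1: ✓ (rhs at j=1)
  i=2: ✓ (rhs at j=2)
  i=3: ✗ (lhs fails at k=3 before rhs at j=8)
  i=4: ✗ (lhs fails at k=6 before rhs at j=8)
  i=5: ✗ (lhs fails at k=6 before rhs at j=8)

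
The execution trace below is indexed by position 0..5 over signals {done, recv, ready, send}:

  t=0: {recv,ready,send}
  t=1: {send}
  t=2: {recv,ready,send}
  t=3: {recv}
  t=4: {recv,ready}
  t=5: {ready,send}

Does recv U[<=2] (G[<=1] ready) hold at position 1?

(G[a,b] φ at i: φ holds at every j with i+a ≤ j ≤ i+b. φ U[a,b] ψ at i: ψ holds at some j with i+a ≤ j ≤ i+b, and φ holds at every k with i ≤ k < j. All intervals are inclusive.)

No

Need some j in [1,3] with G[<=1] ready, and recv at every k in [1,j-1].
  j=1: G[<=1] ready — fails at 1.
  j=2: G[<=1] ready — fails at 3.
  j=3: G[<=1] ready — fails at 3.
No j in the window works → until fails.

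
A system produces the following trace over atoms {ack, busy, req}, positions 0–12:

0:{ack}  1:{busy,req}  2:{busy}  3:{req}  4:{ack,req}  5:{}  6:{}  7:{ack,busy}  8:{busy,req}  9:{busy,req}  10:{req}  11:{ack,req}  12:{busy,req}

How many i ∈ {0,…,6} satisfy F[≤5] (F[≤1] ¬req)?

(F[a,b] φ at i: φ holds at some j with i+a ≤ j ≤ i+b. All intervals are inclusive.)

Evaluate at each i in [0,6]:
  i=0: ✓ (witness j=0)
  i=1: ✓ (witness j=1)
  i=2: ✓ (witness j=2)
  i=3: ✓ (witness j=4)
  i=4: ✓ (witness j=4)
  i=5: ✓ (witness j=5)
  i=6: ✓ (witness j=6)
Positions where it holds: {0, 1, 2, 3, 4, 5, 6} → 7.

7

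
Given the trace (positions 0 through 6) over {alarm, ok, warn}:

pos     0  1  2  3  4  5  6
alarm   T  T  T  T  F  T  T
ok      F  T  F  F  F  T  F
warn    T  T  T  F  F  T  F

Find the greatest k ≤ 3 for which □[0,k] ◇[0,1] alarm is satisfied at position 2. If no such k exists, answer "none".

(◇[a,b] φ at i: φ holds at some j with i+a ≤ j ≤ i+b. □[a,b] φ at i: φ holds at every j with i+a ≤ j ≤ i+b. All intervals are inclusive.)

◇[0,1] alarm must hold from j=2 onward; find where it first fails.
  j=2: holds
  j=3: holds
  j=4: holds
  j=5: holds
Holds through j=5; largest k = 3.

3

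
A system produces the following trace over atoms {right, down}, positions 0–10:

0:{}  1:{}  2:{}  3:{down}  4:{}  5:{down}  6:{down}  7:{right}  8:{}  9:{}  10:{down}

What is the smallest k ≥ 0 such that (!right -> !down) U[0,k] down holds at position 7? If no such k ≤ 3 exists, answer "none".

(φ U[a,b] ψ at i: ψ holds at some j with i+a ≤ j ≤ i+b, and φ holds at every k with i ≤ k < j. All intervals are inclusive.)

3

Need earliest j ≥ 7 with down, and (!right -> !down) at every k in [7,j-1].
  j=7: rhs fails.
  j=8: rhs fails.
  j=9: rhs fails.
  j=10: rhs holds; lhs holds on [7,9]. k = 3.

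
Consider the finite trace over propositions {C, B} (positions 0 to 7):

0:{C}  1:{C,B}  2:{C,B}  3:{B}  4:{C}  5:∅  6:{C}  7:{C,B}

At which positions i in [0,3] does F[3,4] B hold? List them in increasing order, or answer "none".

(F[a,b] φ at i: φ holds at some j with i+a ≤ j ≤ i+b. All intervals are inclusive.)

0, 3

Evaluate at each i in [0,3]:
  i=0: ✓ (witness j=3)
  i=1: ✗ (none in [4,5])
  i=2: ✗ (none in [5,6])
  i=3: ✓ (witness j=7)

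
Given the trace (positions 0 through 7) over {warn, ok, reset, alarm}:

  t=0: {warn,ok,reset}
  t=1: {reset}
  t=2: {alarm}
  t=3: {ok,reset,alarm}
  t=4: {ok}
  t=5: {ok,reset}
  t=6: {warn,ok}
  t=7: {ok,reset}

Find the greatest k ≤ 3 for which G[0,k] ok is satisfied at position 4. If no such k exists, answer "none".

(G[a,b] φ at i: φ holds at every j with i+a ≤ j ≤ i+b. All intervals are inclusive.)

ok must hold from j=4 onward; find where it first fails.
  j=4: holds
  j=5: holds
  j=6: holds
  j=7: holds
Holds through j=7; largest k = 3.

3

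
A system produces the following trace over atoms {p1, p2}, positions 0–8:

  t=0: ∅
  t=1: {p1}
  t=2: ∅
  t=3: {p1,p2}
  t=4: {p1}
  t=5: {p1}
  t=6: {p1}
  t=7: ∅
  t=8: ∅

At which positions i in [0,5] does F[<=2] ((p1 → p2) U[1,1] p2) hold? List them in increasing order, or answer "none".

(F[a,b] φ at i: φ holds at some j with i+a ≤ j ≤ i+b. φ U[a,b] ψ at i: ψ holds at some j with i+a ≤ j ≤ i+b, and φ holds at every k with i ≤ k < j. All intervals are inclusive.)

0, 1, 2

Evaluate at each i in [0,5]:
  i=0: ✓ (witness j=2)
  i=1: ✓ (witness j=2)
  i=2: ✓ (witness j=2)
  i=3: ✗ (none in [3,5])
  i=4: ✗ (none in [4,6])
  i=5: ✗ (none in [5,7])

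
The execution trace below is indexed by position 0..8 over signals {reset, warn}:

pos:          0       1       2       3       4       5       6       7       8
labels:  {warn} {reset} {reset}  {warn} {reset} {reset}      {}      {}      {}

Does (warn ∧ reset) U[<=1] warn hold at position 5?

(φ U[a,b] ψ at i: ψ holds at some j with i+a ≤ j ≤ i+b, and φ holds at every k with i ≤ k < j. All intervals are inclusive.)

No

Need some j in [5,6] with warn, and (warn ∧ reset) at every k in [5,j-1].
  j=5: warn false.
  j=6: warn false.
No j in the window works → until fails.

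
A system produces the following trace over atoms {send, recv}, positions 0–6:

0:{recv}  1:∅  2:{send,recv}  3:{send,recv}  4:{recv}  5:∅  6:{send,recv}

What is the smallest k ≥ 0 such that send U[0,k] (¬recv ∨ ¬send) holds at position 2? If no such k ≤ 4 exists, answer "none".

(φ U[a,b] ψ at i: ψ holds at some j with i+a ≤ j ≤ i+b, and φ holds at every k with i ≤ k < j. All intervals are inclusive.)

2

Need earliest j ≥ 2 with (¬recv ∨ ¬send), and send at every k in [2,j-1].
  j=2: rhs fails.
  j=3: rhs fails.
  j=4: rhs holds; lhs holds on [2,3]. k = 2.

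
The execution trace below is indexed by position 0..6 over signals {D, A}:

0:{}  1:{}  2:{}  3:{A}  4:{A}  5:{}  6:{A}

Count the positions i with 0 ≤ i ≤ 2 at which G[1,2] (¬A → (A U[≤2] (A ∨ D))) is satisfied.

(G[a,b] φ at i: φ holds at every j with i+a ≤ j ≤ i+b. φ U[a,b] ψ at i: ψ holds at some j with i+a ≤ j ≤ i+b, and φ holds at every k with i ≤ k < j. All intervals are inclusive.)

1

Evaluate at each i in [0,2]:
  i=0: ✗ (fails at j=1)
  i=1: ✗ (fails at j=2)
  i=2: ✓ (all of [3,4])
Positions where it holds: {2} → 1.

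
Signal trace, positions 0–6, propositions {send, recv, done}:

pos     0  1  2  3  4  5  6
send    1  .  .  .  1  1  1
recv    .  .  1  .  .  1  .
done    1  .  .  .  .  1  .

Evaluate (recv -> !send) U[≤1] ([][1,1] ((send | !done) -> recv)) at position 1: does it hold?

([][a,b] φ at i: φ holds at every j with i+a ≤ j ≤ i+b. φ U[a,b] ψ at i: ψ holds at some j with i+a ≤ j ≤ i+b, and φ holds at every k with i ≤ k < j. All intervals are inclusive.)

Need some j in [1,2] with [][1,1] ((send | !done) -> recv), and (recv -> !send) at every k in [1,j-1].
  j=1: [][1,1] ((send | !done) -> recv) holds; no prefix to check → satisfied.

Yes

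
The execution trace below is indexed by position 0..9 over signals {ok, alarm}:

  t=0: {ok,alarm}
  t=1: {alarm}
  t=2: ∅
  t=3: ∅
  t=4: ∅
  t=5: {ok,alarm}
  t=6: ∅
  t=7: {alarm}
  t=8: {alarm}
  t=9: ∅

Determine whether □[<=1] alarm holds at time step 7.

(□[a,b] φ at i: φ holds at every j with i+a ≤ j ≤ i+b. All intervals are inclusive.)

Check alarm at every j in [7,8]:
  j=7: true
  j=8: true
All positions satisfy it → formula holds.

Holds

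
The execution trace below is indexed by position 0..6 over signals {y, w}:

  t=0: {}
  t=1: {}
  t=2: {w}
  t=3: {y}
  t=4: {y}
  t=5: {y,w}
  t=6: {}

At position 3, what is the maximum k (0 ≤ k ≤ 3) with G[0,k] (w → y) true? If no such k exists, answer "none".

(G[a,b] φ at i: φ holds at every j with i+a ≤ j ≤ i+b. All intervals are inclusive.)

(w → y) must hold from j=3 onward; find where it first fails.
  j=3: holds
  j=4: holds
  j=5: holds
  j=6: holds
Holds through j=6; largest k = 3.

3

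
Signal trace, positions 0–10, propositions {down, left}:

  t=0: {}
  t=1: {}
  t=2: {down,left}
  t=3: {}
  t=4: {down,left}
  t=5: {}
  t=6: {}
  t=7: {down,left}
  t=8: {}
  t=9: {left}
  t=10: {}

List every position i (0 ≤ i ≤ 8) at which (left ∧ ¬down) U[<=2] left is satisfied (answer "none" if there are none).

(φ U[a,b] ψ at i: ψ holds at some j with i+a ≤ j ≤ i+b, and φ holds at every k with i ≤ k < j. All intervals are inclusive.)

2, 4, 7

Evaluate at each i in [0,8]:
  i=0: ✗ (lhs fails at k=0 before rhs at j=2)
  i=1: ✗ (lhs fails at k=1 before rhs at j=2)
  i=2: ✓ (rhs at j=2)
  i=3: ✗ (lhs fails at k=3 before rhs at j=4)
  i=4: ✓ (rhs at j=4)
  i=5: ✗ (lhs fails at k=5 before rhs at j=7)
  i=6: ✗ (lhs fails at k=6 before rhs at j=7)
  i=7: ✓ (rhs at j=7)
  i=8: ✗ (lhs fails at k=8 before rhs at j=9)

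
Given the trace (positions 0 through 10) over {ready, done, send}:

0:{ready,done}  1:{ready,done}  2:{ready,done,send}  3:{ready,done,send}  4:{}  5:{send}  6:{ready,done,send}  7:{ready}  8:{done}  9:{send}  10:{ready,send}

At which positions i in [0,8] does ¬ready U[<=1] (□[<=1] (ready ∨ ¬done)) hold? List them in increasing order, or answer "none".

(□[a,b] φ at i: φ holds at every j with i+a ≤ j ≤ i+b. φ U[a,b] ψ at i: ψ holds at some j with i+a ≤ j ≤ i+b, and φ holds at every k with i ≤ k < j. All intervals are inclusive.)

Evaluate at each i in [0,8]:
  i=0: ✓ (rhs at j=0)
  i=1: ✓ (rhs at j=1)
  i=2: ✓ (rhs at j=2)
  i=3: ✓ (rhs at j=3)
  i=4: ✓ (rhs at j=4)
  i=5: ✓ (rhs at j=5)
  i=6: ✓ (rhs at j=6)
  i=7: ✗ (no rhs in [7,8])
  i=8: ✓ (rhs at j=9; lhs holds on [8,8])

0, 1, 2, 3, 4, 5, 6, 8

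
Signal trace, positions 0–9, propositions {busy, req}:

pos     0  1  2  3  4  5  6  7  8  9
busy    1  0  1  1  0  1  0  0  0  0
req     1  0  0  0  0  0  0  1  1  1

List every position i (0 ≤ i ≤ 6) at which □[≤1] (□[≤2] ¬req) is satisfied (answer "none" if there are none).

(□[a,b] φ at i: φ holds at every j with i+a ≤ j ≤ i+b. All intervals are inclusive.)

Evaluate at each i in [0,6]:
  i=0: ✗ (fails at j=0)
  i=1: ✓ (all of [1,2])
  i=2: ✓ (all of [2,3])
  i=3: ✓ (all of [3,4])
  i=4: ✗ (fails at j=5)
  i=5: ✗ (fails at j=5)
  i=6: ✗ (fails at j=6)

1, 2, 3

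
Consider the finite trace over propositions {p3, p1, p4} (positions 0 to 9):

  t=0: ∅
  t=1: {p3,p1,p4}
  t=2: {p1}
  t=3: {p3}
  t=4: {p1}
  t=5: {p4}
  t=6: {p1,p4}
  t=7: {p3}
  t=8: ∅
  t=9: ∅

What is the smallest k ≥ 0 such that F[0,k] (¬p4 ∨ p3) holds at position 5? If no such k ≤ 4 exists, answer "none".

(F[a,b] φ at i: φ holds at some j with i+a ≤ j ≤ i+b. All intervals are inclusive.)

Scan j = 5,6,… for (¬p4 ∨ p3):
  j=5: fails
  j=6: fails
  j=7: holds
First hit at j=7, so smallest k = 7-5 = 2.

2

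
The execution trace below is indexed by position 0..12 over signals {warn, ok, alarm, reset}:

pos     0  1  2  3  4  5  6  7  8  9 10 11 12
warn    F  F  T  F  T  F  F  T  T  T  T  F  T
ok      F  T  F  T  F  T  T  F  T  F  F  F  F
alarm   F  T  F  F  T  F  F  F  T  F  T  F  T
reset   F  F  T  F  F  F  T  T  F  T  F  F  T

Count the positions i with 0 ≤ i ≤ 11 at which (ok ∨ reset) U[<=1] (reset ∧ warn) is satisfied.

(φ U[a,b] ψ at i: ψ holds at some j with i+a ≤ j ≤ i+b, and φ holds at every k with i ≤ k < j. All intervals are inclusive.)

6

Evaluate at each i in [0,11]:
  i=0: ✗ (no rhs in [0,1])
  i=1: ✓ (rhs at j=2; lhs holds on [1,1])
  i=2: ✓ (rhs at j=2)
  i=3: ✗ (no rhs in [3,4])
  i=4: ✗ (no rhs in [4,5])
  i=5: ✗ (no rhs in [5,6])
  i=6: ✓ (rhs at j=7; lhs holds on [6,6])
  i=7: ✓ (rhs at j=7)
  i=8: ✓ (rhs at j=9; lhs holds on [8,8])
  i=9: ✓ (rhs at j=9)
  i=10: ✗ (no rhs in [10,11])
  i=11: ✗ (lhs fails at k=11 before rhs at j=12)
Positions where it holds: {1, 2, 6, 7, 8, 9} → 6.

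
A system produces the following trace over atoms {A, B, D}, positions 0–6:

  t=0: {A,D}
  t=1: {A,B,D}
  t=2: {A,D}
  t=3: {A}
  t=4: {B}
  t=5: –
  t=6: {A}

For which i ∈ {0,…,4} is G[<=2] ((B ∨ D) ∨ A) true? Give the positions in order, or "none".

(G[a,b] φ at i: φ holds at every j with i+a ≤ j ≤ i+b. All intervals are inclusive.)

0, 1, 2

Evaluate at each i in [0,4]:
  i=0: ✓ (all of [0,2])
  i=1: ✓ (all of [1,3])
  i=2: ✓ (all of [2,4])
  i=3: ✗ (fails at j=5)
  i=4: ✗ (fails at j=5)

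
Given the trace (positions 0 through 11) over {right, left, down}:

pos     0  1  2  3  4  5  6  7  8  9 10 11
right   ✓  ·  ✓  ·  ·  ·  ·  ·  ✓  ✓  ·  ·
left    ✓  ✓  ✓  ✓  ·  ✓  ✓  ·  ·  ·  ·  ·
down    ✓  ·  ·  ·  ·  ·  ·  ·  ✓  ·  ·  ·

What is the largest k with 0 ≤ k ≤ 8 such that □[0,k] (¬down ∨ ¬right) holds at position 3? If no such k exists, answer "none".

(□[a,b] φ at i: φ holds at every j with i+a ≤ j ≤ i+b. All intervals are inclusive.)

4

(¬down ∨ ¬right) must hold from j=3 onward; find where it first fails.
  j=3: holds
  j=4: holds
  j=5: holds
  j=6: holds
  j=7: holds
  j=8: fails
Holds on [3,7], so largest k = 4.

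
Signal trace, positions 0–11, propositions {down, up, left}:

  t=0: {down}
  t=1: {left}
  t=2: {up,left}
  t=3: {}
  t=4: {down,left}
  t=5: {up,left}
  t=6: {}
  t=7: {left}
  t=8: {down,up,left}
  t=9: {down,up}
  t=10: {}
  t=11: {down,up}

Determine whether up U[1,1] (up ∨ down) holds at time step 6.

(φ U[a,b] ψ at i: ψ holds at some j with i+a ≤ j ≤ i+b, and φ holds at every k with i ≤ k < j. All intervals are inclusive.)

Need some j in [7,7] with (up ∨ down), and up at every k in [6,j-1].
  j=7: (up ∨ down) false.
No j in the window works → until fails.

False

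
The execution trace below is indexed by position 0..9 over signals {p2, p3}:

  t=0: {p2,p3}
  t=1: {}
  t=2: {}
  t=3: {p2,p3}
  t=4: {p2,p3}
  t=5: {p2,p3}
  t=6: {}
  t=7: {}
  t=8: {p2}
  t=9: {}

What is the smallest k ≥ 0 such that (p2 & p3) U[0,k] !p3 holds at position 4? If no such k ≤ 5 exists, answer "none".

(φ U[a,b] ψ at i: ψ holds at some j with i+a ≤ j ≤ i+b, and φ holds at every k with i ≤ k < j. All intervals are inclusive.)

2

Need earliest j ≥ 4 with !p3, and (p2 & p3) at every k in [4,j-1].
  j=4: rhs fails.
  j=5: rhs fails.
  j=6: rhs holds; lhs holds on [4,5]. k = 2.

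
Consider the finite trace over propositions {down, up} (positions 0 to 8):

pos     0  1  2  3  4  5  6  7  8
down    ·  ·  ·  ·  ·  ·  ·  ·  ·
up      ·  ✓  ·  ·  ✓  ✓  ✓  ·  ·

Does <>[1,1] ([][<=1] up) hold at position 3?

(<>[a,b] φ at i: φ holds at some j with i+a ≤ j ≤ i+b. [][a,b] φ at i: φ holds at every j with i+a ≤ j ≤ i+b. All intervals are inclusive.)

Yes

Check [][<=1] up at each j in [4,4]:
  j=4: holds on [4,5]
Found at j=4 → formula holds.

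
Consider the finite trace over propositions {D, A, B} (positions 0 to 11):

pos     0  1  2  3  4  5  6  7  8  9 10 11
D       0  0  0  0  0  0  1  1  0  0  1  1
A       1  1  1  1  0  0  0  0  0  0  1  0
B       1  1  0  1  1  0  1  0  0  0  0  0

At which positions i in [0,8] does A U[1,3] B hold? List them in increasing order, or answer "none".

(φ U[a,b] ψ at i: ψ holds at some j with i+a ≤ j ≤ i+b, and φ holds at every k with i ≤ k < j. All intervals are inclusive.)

0, 1, 2, 3

Evaluate at each i in [0,8]:
  i=0: ✓ (rhs at j=1; lhs holds on [0,0])
  i=1: ✓ (rhs at j=3; lhs holds on [1,2])
  i=2: ✓ (rhs at j=3; lhs holds on [2,2])
  i=3: ✓ (rhs at j=4; lhs holds on [3,3])
  i=4: ✗ (lhs fails at k=4 before rhs at j=6)
  i=5: ✗ (lhs fails at k=5 before rhs at j=6)
  i=6: ✗ (no rhs in [7,9])
  i=7: ✗ (no rhs in [8,10])
  i=8: ✗ (no rhs in [9,11])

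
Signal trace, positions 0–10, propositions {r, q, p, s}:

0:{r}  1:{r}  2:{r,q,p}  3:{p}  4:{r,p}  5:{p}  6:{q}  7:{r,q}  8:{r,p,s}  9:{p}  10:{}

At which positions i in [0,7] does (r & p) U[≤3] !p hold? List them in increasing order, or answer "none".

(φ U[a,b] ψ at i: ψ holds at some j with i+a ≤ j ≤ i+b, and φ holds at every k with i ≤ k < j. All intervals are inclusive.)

0, 1, 6, 7

Evaluate at each i in [0,7]:
  i=0: ✓ (rhs at j=0)
  i=1: ✓ (rhs at j=1)
  i=2: ✗ (no rhs in [2,5])
  i=3: ✗ (lhs fails at k=3 before rhs at j=6)
  i=4: ✗ (lhs fails at k=5 before rhs at j=6)
  i=5: ✗ (lhs fails at k=5 before rhs at j=6)
  i=6: ✓ (rhs at j=6)
  i=7: ✓ (rhs at j=7)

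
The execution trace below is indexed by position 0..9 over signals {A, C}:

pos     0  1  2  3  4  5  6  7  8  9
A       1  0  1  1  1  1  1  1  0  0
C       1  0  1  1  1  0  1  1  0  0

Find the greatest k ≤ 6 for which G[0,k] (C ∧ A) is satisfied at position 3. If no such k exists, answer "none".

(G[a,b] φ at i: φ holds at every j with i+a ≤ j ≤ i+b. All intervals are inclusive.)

1

(C ∧ A) must hold from j=3 onward; find where it first fails.
  j=3: holds
  j=4: holds
  j=5: fails
Holds on [3,4], so largest k = 1.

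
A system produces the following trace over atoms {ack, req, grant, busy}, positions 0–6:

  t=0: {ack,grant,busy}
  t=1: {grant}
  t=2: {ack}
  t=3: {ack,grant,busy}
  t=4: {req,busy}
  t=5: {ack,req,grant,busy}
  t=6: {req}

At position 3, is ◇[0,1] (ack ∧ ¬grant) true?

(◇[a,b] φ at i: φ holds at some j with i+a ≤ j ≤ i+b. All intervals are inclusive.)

False

Check (ack ∧ ¬grant) at each j in [3,4]:
  j=3: false
  j=4: false
No position in the window satisfies it → formula fails.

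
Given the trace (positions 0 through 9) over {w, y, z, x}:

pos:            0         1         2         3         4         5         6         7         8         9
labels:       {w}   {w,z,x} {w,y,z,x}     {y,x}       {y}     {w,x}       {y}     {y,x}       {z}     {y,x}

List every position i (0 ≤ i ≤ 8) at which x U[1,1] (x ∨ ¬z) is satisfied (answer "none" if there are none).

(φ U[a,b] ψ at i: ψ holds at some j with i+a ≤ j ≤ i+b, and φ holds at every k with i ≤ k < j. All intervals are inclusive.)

1, 2, 3, 5

Evaluate at each i in [0,8]:
  i=0: ✗ (lhs fails at k=0 before rhs at j=1)
  i=1: ✓ (rhs at j=2; lhs holds on [1,1])
  i=2: ✓ (rhs at j=3; lhs holds on [2,2])
  i=3: ✓ (rhs at j=4; lhs holds on [3,3])
  i=4: ✗ (lhs fails at k=4 before rhs at j=5)
  i=5: ✓ (rhs at j=6; lhs holds on [5,5])
  i=6: ✗ (lhs fails at k=6 before rhs at j=7)
  i=7: ✗ (no rhs in [8,8])
  i=8: ✗ (lhs fails at k=8 before rhs at j=9)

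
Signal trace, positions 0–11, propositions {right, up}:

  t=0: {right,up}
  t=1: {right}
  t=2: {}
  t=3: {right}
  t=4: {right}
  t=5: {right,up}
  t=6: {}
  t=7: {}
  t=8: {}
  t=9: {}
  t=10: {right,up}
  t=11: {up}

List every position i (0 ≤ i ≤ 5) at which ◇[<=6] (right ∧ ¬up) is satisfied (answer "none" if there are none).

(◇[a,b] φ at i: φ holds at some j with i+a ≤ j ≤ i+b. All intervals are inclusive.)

0, 1, 2, 3, 4

Evaluate at each i in [0,5]:
  i=0: ✓ (witness j=1)
  i=1: ✓ (witness j=1)
  i=2: ✓ (witness j=3)
  i=3: ✓ (witness j=3)
  i=4: ✓ (witness j=4)
  i=5: ✗ (none in [5,11])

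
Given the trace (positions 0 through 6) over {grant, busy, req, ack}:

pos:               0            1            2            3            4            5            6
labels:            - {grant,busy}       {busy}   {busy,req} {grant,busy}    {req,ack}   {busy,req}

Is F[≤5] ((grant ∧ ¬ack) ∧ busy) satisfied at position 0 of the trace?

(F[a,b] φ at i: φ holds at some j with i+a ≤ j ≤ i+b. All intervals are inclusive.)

Check ((grant ∧ ¬ack) ∧ busy) at each j in [0,5]:
  j=0: false
  j=1: true
  j=2: false
  j=3: false
  j=4: true
  j=5: false
Found at j=1 → formula holds.

Yes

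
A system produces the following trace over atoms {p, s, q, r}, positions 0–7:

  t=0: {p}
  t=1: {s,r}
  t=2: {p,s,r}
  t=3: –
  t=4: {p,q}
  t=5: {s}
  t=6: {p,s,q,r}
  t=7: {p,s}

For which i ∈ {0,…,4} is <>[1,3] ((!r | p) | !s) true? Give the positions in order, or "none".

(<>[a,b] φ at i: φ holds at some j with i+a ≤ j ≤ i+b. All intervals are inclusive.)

Evaluate at each i in [0,4]:
  i=0: ✓ (witness j=2)
  i=1: ✓ (witness j=2)
  i=2: ✓ (witness j=3)
  i=3: ✓ (witness j=4)
  i=4: ✓ (witness j=5)

0, 1, 2, 3, 4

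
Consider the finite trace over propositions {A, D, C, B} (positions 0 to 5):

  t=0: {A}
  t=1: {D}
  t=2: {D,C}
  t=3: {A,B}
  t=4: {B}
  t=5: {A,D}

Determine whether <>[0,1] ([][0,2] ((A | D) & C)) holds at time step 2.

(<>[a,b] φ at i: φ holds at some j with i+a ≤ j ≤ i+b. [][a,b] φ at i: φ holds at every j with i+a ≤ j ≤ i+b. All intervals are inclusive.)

No

Check [][0,2] ((A | D) & C) at each j in [2,3]:
  j=2: fails at 3
  j=3: fails at 3
No position in the window satisfies it → formula fails.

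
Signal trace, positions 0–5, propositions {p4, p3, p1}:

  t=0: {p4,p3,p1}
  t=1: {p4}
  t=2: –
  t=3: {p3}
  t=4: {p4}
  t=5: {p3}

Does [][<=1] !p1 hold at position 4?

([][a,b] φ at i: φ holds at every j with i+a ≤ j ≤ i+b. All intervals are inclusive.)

Holds

Check !p1 at every j in [4,5]:
  j=4: true
  j=5: true
All positions satisfy it → formula holds.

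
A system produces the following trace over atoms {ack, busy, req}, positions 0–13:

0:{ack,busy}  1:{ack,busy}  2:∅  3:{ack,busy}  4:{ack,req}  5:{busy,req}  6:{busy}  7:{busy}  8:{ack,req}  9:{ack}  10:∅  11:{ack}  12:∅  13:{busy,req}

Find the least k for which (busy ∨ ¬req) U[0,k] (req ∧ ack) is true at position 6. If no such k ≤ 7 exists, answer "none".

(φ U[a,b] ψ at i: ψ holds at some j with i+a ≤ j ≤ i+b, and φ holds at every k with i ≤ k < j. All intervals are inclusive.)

2

Need earliest j ≥ 6 with (req ∧ ack), and (busy ∨ ¬req) at every k in [6,j-1].
  j=6: rhs fails.
  j=7: rhs fails.
  j=8: rhs holds; lhs holds on [6,7]. k = 2.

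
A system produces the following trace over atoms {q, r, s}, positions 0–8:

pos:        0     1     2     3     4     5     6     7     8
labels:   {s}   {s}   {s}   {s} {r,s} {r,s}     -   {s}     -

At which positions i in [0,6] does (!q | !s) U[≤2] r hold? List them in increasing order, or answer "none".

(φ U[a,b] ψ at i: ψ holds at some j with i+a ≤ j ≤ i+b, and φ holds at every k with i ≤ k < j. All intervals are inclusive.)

2, 3, 4, 5

Evaluate at each i in [0,6]:
  i=0: ✗ (no rhs in [0,2])
  i=1: ✗ (no rhs in [1,3])
  i=2: ✓ (rhs at j=4; lhs holds on [2,3])
  i=3: ✓ (rhs at j=4; lhs holds on [3,3])
  i=4: ✓ (rhs at j=4)
  i=5: ✓ (rhs at j=5)
  i=6: ✗ (no rhs in [6,8])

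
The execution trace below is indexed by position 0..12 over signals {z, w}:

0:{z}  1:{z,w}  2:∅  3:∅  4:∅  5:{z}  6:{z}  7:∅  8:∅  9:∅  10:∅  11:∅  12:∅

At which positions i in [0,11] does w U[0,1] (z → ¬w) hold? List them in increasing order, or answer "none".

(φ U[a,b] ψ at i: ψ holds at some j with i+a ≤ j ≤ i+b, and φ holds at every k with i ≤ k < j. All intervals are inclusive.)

0, 1, 2, 3, 4, 5, 6, 7, 8, 9, 10, 11

Evaluate at each i in [0,11]:
  i=0: ✓ (rhs at j=0)
  i=1: ✓ (rhs at j=2; lhs holds on [1,1])
  i=2: ✓ (rhs at j=2)
  i=3: ✓ (rhs at j=3)
  i=4: ✓ (rhs at j=4)
  i=5: ✓ (rhs at j=5)
  i=6: ✓ (rhs at j=6)
  i=7: ✓ (rhs at j=7)
  i=8: ✓ (rhs at j=8)
  i=9: ✓ (rhs at j=9)
  i=10: ✓ (rhs at j=10)
  i=11: ✓ (rhs at j=11)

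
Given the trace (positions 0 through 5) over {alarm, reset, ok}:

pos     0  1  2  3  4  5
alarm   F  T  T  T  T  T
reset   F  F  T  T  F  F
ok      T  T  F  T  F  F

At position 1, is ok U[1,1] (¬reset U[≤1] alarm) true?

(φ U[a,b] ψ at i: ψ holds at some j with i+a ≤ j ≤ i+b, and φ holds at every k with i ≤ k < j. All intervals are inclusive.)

Yes

Need some j in [2,2] with (¬reset U[≤1] alarm), and ok at every k in [1,j-1].
  j=2: (¬reset U[≤1] alarm) holds; ok holds at every k in [1,1] → satisfied.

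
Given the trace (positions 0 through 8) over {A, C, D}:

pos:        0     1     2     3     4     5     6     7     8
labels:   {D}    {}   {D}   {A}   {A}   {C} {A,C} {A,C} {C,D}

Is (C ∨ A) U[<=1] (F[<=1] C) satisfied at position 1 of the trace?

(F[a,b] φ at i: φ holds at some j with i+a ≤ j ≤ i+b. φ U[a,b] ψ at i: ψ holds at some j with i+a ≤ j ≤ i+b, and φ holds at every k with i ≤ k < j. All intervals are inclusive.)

Does not hold

Need some j in [1,2] with F[<=1] C, and (C ∨ A) at every k in [1,j-1].
  j=1: F[<=1] C — fails (none in [1,2]).
  j=2: F[<=1] C — fails (none in [2,3]).
No j in the window works → until fails.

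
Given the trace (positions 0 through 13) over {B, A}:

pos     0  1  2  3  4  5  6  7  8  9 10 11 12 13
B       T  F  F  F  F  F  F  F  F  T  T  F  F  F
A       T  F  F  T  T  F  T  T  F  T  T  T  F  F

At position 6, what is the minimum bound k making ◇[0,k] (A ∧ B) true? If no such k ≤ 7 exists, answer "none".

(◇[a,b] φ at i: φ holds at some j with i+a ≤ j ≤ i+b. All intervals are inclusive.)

3

Scan j = 6,7,… for (A ∧ B):
  j=6: fails
  j=7: fails
  j=8: fails
  j=9: holds
First hit at j=9, so smallest k = 9-6 = 3.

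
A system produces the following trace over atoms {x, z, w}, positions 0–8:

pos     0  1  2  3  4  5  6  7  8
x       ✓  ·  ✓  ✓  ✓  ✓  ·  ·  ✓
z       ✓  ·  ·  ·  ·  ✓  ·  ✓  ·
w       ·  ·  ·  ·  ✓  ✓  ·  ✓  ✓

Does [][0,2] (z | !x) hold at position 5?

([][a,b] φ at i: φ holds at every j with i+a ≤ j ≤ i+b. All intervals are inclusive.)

Check (z | !x) at every j in [5,7]:
  j=5: true
  j=6: true
  j=7: true
All positions satisfy it → formula holds.

True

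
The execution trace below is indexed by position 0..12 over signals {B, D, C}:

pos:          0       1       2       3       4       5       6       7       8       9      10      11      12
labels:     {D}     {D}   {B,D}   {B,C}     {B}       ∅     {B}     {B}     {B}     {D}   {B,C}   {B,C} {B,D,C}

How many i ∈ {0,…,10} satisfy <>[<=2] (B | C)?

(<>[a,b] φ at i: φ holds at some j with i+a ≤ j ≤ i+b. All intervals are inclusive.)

Evaluate at each i in [0,10]:
  i=0: ✓ (witness j=2)
  i=1: ✓ (witness j=2)
  i=2: ✓ (witness j=2)
  i=3: ✓ (witness j=3)
  i=4: ✓ (witness j=4)
  i=5: ✓ (witness j=6)
  i=6: ✓ (witness j=6)
  i=7: ✓ (witness j=7)
  i=8: ✓ (witness j=8)
  i=9: ✓ (witness j=10)
  i=10: ✓ (witness j=10)
Positions where it holds: {0, 1, 2, 3, 4, 5, 6, 7, 8, 9, 10} → 11.

11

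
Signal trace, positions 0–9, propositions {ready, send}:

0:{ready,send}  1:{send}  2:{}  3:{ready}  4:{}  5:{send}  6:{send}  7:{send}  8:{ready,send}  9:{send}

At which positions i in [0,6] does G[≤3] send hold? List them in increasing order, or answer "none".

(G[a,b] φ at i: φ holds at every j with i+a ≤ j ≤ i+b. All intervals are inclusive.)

5, 6

Evaluate at each i in [0,6]:
  i=0: ✗ (fails at j=2)
  i=1: ✗ (fails at j=2)
  i=2: ✗ (fails at j=2)
  i=3: ✗ (fails at j=3)
  i=4: ✗ (fails at j=4)
  i=5: ✓ (all of [5,8])
  i=6: ✓ (all of [6,9])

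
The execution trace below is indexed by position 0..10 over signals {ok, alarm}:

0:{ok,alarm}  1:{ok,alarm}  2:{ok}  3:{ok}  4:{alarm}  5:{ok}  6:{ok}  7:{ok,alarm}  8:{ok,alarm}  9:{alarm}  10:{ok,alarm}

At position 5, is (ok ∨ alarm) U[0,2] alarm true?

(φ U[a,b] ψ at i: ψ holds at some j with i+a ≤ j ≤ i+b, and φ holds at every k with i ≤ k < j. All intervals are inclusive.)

Need some j in [5,7] with alarm, and (ok ∨ alarm) at every k in [5,j-1].
  j=5: alarm false.
  j=6: alarm false.
  j=7: alarm holds; (ok ∨ alarm) holds at every k in [5,6] → satisfied.

True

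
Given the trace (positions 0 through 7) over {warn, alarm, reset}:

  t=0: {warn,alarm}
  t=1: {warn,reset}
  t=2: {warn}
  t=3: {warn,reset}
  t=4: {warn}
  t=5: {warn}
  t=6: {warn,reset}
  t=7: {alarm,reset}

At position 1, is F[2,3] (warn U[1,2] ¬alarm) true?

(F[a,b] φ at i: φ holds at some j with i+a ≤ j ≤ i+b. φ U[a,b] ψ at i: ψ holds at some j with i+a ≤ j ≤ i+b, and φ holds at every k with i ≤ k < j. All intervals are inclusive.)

Check (warn U[1,2] ¬alarm) at each j in [3,4]:
  j=3: holds
  j=4: holds
Found at j=3 → formula holds.

Yes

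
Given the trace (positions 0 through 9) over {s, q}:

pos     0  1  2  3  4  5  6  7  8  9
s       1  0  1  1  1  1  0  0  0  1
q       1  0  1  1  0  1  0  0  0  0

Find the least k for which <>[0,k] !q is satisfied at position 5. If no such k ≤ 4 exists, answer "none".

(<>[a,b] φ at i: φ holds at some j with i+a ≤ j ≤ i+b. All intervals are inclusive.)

1

Scan j = 5,6,… for !q:
  j=5: fails
  j=6: holds
First hit at j=6, so smallest k = 6-5 = 1.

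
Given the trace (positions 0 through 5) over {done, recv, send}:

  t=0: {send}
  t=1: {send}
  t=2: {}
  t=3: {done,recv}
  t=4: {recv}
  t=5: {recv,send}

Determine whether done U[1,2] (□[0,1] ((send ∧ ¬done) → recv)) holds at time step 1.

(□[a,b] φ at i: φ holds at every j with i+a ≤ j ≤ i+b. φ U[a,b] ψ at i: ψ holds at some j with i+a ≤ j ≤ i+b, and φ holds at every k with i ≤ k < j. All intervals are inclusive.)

Need some j in [2,3] with □[0,1] ((send ∧ ¬done) → recv), and done at every k in [1,j-1].
  j=2: □[0,1] ((send ∧ ¬done) → recv) holds, but done fails at k=1 → not this j.
  j=3: □[0,1] ((send ∧ ¬done) → recv) holds, but done fails at k=1 → not this j.
No j in the window works → until fails.

Does not hold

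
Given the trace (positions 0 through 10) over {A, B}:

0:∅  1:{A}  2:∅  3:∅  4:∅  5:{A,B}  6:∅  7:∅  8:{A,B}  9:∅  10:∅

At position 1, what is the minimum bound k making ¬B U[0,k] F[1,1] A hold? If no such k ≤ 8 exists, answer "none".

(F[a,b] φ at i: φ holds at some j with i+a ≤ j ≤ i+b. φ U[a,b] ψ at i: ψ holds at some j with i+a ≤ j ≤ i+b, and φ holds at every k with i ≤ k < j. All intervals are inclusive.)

Need earliest j ≥ 1 with F[1,1] A, and ¬B at every k in [1,j-1].
  j=1: rhs fails.
  j=2: rhs fails.
  j=3: rhs fails.
  j=4: rhs holds; lhs holds on [1,3]. k = 3.

3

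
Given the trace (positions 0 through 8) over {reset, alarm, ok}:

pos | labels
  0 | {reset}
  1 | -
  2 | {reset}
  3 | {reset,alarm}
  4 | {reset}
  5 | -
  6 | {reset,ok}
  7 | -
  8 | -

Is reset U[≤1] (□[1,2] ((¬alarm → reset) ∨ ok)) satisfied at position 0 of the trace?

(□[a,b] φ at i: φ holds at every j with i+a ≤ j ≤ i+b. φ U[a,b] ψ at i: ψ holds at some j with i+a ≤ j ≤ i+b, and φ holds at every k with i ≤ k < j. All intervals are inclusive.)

Holds

Need some j in [0,1] with □[1,2] ((¬alarm → reset) ∨ ok), and reset at every k in [0,j-1].
  j=0: □[1,2] ((¬alarm → reset) ∨ ok) — fails at 1.
  j=1: □[1,2] ((¬alarm → reset) ∨ ok) holds; reset holds at every k in [0,0] → satisfied.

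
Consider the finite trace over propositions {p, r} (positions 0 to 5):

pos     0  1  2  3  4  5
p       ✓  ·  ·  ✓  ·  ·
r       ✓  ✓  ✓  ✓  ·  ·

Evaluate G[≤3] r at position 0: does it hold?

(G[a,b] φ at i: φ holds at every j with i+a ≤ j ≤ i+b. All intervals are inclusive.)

Check r at every j in [0,3]:
  j=0: true
  j=1: true
  j=2: true
  j=3: true
All positions satisfy it → formula holds.

True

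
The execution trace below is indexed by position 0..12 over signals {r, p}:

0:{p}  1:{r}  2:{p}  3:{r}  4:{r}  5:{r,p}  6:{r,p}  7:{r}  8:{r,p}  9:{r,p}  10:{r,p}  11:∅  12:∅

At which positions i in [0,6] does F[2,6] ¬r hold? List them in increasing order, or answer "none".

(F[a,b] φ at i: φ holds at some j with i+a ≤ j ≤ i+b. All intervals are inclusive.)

Evaluate at each i in [0,6]:
  i=0: ✓ (witness j=2)
  i=1: ✗ (none in [3,7])
  i=2: ✗ (none in [4,8])
  i=3: ✗ (none in [5,9])
  i=4: ✗ (none in [6,10])
  i=5: ✓ (witness j=11)
  i=6: ✓ (witness j=11)

0, 5, 6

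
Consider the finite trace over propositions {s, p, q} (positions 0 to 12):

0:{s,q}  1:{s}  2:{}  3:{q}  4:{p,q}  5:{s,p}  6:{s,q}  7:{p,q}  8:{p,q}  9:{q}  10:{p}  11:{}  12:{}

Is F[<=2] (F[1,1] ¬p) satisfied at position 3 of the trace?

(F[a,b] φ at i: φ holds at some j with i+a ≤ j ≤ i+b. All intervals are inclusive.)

Check F[1,1] ¬p at each j in [3,5]:
  j=3: fails (none in [4,4])
  j=4: fails (none in [5,5])
  j=5: holds (witness at 6)
Found at j=5 → formula holds.

Yes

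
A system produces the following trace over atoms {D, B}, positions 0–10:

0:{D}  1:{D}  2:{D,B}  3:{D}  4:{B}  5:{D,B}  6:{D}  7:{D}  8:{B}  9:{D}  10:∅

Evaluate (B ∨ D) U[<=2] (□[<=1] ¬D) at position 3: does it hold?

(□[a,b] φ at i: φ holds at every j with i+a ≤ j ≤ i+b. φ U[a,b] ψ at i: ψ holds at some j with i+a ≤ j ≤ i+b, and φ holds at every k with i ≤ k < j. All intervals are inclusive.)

Need some j in [3,5] with □[<=1] ¬D, and (B ∨ D) at every k in [3,j-1].
  j=3: □[<=1] ¬D — fails at 3.
  j=4: □[<=1] ¬D — fails at 5.
  j=5: □[<=1] ¬D — fails at 5.
No j in the window works → until fails.

No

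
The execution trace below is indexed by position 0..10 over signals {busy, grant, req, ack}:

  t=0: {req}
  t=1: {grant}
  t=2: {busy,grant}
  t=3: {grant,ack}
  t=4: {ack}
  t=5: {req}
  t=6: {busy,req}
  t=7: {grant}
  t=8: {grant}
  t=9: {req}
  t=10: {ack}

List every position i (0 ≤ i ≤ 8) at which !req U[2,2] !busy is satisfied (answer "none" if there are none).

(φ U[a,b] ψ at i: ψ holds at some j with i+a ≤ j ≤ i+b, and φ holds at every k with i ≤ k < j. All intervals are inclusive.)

1, 2, 3, 7

Evaluate at each i in [0,8]:
  i=0: ✗ (no rhs in [2,2])
  i=1: ✓ (rhs at j=3; lhs holds on [1,2])
  i=2: ✓ (rhs at j=4; lhs holds on [2,3])
  i=3: ✓ (rhs at j=5; lhs holds on [3,4])
  i=4: ✗ (no rhs in [6,6])
  i=5: ✗ (lhs fails at k=5 before rhs at j=7)
  i=6: ✗ (lhs fails at k=6 before rhs at j=8)
  i=7: ✓ (rhs at j=9; lhs holds on [7,8])
  i=8: ✗ (lhs fails at k=9 before rhs at j=10)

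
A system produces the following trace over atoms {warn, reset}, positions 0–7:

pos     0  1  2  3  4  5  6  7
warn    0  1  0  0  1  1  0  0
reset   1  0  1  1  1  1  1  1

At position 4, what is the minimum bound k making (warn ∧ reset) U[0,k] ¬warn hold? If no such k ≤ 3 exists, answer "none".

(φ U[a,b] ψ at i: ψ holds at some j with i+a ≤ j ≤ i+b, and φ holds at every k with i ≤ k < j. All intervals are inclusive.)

2

Need earliest j ≥ 4 with ¬warn, and (warn ∧ reset) at every k in [4,j-1].
  j=4: rhs fails.
  j=5: rhs fails.
  j=6: rhs holds; lhs holds on [4,5]. k = 2.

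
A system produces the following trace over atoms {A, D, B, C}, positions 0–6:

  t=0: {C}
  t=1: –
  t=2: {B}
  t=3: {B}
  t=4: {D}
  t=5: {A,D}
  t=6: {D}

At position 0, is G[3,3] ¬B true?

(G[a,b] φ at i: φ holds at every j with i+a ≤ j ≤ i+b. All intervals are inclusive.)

False

Check ¬B at every j in [3,3]:
  j=3: false
Fails at j=3 → formula fails.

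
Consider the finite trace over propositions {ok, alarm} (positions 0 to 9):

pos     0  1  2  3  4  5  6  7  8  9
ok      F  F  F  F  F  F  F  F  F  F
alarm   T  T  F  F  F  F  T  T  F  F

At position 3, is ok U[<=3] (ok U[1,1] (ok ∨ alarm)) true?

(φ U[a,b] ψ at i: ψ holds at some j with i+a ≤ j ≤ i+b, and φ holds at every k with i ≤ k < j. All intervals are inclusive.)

Does not hold

Need some j in [3,6] with (ok U[1,1] (ok ∨ alarm)), and ok at every k in [3,j-1].
  j=3: (ok U[1,1] (ok ∨ alarm)) — fails.
  j=4: (ok U[1,1] (ok ∨ alarm)) — fails.
  j=5: (ok U[1,1] (ok ∨ alarm)) — fails.
  j=6: (ok U[1,1] (ok ∨ alarm)) — fails.
No j in the window works → until fails.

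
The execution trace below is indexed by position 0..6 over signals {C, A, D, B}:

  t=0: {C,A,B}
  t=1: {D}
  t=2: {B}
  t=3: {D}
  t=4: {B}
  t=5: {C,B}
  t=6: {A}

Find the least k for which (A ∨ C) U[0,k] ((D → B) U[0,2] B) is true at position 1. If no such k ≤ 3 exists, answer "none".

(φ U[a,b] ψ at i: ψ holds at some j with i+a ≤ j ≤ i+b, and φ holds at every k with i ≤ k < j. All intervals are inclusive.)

none

Need earliest j ≥ 1 with ((D → B) U[0,2] B), and (A ∨ C) at every k in [1,j-1].
  j=1: rhs fails.
  j=2: rhs holds but lhs fails at k=1.
  j=3: rhs fails.
  j=4: rhs holds but lhs fails at k=1.
No witness within the range → none.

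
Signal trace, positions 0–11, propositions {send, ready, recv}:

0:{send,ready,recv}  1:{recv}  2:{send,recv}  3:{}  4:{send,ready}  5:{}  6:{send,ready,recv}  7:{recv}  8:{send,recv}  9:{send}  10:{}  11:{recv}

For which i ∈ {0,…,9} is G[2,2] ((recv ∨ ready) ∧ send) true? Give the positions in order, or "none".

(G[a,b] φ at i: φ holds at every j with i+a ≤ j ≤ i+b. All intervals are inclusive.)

Evaluate at each i in [0,9]:
  i=0: ✓ (all of [2,2])
  i=1: ✗ (fails at j=3)
  i=2: ✓ (all of [4,4])
  i=3: ✗ (fails at j=5)
  i=4: ✓ (all of [6,6])
  i=5: ✗ (fails at j=7)
  i=6: ✓ (all of [8,8])
  i=7: ✗ (fails at j=9)
  i=8: ✗ (fails at j=10)
  i=9: ✗ (fails at j=11)

0, 2, 4, 6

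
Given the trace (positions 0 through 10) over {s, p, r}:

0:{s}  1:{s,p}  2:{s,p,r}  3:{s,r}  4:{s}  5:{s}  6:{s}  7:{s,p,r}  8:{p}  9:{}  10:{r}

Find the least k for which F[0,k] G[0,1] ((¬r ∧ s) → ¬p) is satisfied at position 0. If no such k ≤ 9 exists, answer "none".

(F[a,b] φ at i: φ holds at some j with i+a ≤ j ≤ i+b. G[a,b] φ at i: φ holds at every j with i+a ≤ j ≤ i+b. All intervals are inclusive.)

Scan j = 0,1,… for G[0,1] ((¬r ∧ s) → ¬p):
  j=0: fails
  j=1: fails
  j=2: holds
First hit at j=2, so smallest k = 2-0 = 2.

2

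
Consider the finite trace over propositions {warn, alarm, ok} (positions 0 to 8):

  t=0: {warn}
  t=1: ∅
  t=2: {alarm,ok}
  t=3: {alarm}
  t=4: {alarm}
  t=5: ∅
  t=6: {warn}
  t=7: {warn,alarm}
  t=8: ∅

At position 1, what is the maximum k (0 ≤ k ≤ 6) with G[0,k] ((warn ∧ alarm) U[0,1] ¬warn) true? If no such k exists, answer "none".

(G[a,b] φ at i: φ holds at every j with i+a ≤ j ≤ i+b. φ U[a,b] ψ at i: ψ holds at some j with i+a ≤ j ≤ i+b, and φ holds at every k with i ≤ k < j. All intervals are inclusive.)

((warn ∧ alarm) U[0,1] ¬warn) must hold from j=1 onward; find where it first fails.
  j=1: holds
  j=2: holds
  j=3: holds
  j=4: holds
  j=5: holds
  j=6: fails
Holds on [1,5], so largest k = 4.

4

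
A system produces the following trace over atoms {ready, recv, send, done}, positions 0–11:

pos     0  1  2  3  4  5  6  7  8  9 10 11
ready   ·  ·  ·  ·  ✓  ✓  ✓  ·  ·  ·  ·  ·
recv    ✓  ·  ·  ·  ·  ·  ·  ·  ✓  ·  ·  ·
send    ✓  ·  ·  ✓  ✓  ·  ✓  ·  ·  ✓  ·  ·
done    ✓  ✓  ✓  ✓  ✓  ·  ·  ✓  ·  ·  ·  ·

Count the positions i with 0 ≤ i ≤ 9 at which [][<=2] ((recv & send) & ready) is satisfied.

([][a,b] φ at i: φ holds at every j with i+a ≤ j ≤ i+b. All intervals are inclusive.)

Evaluate at each i in [0,9]:
  i=0: ✗ (fails at j=0)
  i=1: ✗ (fails at j=1)
  i=2: ✗ (fails at j=2)
  i=3: ✗ (fails at j=3)
  i=4: ✗ (fails at j=4)
  i=5: ✗ (fails at j=5)
  i=6: ✗ (fails at j=6)
  i=7: ✗ (fails at j=7)
  i=8: ✗ (fails at j=8)
  i=9: ✗ (fails at j=9)
Positions where it holds: {} → 0.

0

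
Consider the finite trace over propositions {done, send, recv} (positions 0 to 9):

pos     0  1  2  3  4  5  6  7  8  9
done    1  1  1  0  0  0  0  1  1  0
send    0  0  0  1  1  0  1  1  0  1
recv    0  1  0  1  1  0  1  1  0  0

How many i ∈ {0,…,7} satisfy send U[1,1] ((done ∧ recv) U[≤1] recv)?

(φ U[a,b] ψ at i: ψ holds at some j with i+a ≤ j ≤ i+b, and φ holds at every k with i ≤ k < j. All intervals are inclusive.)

Evaluate at each i in [0,7]:
  i=0: ✗ (lhs fails at k=0 before rhs at j=1)
  i=1: ✗ (no rhs in [2,2])
  i=2: ✗ (lhs fails at k=2 before rhs at j=3)
  i=3: ✓ (rhs at j=4; lhs holds on [3,3])
  i=4: ✗ (no rhs in [5,5])
  i=5: ✗ (lhs fails at k=5 before rhs at j=6)
  i=6: ✓ (rhs at j=7; lhs holds on [6,6])
  i=7: ✗ (no rhs in [8,8])
Positions where it holds: {3, 6} → 2.

2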